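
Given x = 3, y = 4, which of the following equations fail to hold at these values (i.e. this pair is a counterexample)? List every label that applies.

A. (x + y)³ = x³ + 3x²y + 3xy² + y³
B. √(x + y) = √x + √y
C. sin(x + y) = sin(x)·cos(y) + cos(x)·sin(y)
B

Evaluating each claim at the given values:
A. LHS = 343, RHS = 343 → holds here (LHS = RHS)
B. LHS = √(7) ≈ 2.646, RHS = √(3) + 2 ≈ 3.732 → fails here (LHS ≠ RHS)
C. LHS = sin(7) ≈ 0.657, RHS = sin(3)·cos(4) + sin(4)·cos(3) ≈ 0.657 → holds here (LHS = RHS)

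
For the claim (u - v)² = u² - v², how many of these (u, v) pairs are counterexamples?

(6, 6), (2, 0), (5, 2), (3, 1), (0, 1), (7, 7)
Testing each pair:
(6, 6): LHS = 0, RHS = 0 → satisfies claim
(2, 0): LHS = 4, RHS = 4 → satisfies claim
(5, 2): LHS = 9, RHS = 21 → counterexample
(3, 1): LHS = 4, RHS = 8 → counterexample
(0, 1): LHS = 1, RHS = -1 → counterexample
(7, 7): LHS = 0, RHS = 0 → satisfies claim

That makes 3 counterexamples.

Answer: 3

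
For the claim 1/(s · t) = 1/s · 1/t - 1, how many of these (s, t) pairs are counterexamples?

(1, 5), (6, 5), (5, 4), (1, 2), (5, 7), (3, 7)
6

Testing each pair:
(1, 5): LHS = 1/5, RHS = -4/5 → counterexample
(6, 5): LHS = 1/30, RHS = -29/30 → counterexample
(5, 4): LHS = 1/20, RHS = -19/20 → counterexample
(1, 2): LHS = 1/2, RHS = -1/2 → counterexample
(5, 7): LHS = 1/35, RHS = -34/35 → counterexample
(3, 7): LHS = 1/21, RHS = -20/21 → counterexample

That makes 6 counterexamples.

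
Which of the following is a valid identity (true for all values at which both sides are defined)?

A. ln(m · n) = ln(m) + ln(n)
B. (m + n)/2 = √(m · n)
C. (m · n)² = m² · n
A

A: holds — e.g. at (3, 7), both sides equal ln(21) ≈ 3.045.
B: fails at (3, 5) — LHS = 4, RHS = √(15) ≈ 3.873.
C: fails at (2, 7) — LHS = 196, RHS = 28.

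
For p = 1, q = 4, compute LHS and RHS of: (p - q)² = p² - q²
LHS = (1 - 4)² = 9
RHS = 1² - 4² = -15

LHS ≠ RHS, so the equation does not hold here.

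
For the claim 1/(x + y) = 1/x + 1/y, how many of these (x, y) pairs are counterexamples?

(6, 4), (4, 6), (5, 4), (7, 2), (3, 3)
Testing each pair:
(6, 4): LHS = 1/10, RHS = 5/12 → counterexample
(4, 6): LHS = 1/10, RHS = 5/12 → counterexample
(5, 4): LHS = 1/9, RHS = 9/20 → counterexample
(7, 2): LHS = 1/9, RHS = 9/14 → counterexample
(3, 3): LHS = 1/6, RHS = 2/3 → counterexample

That makes 5 counterexamples.

Answer: 5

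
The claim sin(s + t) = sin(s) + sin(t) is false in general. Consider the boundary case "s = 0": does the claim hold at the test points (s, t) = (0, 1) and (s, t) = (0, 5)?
Yes, holds at both test points

At (0, 1): LHS = sin(1) ≈ 0.8415, RHS = sin(1) ≈ 0.8415 → equal
At (0, 5): LHS = sin(5) ≈ -0.9589, RHS = sin(5) ≈ -0.9589 → equal

So the claim does hold at both of these boundary points, even though it is not an identity.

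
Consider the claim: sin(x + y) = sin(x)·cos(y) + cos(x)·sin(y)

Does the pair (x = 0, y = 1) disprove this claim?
No

Substituting x = 0, y = 1:
LHS = sin(0 + 1) = sin(1) ≈ 0.8415
RHS = sin(0)·cos(1) + cos(0)·sin(1) = sin(1) ≈ 0.8415

The sides agree, so this pair does not disprove the claim.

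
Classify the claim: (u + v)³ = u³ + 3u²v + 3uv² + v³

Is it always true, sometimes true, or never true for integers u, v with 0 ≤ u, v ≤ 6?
The identity holds for every pair in the range. For instance at (u, v) = (2, 2): both sides equal 64.

Answer: Always true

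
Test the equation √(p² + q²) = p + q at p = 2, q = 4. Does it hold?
Substituting p = 2, q = 4:

LHS = √(2² + 4²) = 2·√(5) ≈ 4.472
RHS = 2 + 4 = 6

LHS ≠ RHS, so the equation does not hold at this point.

Answer: Fails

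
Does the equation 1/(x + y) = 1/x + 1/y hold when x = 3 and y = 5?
Substituting x = 3, y = 5:

LHS = 1/(3 + 5) = 1/8
RHS = 1/3 + 1/5 = 8/15

LHS ≠ RHS, so the equation does not hold at this point.

Answer: Fails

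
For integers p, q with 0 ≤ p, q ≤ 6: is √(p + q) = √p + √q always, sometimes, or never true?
Sometimes true

It holds at (p, q) = (0, 2) (both sides equal √(2) ≈ 1.414), but fails at (p, q) = (5, 3) (LHS = 2·√(2) ≈ 2.828, RHS = √(3) + √(5) ≈ 3.968).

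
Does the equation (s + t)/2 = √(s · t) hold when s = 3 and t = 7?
Substituting s = 3, t = 7:

LHS = (3 + 7)/2 = 5
RHS = √(3 · 7) = √(21) ≈ 4.583

LHS ≠ RHS, so the equation does not hold at this point.

Answer: Fails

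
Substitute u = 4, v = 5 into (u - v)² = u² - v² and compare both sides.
LHS = (4 - 5)² = 1
RHS = 4² - 5² = -9

LHS ≠ RHS, so the equation does not hold here.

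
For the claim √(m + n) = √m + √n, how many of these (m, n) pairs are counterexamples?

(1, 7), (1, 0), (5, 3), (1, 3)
Testing each pair:
(1, 7): LHS = 2·√(2) ≈ 2.828, RHS = 1 + √(7) ≈ 3.646 → counterexample
(1, 0): LHS = 1, RHS = 1 → satisfies claim
(5, 3): LHS = 2·√(2) ≈ 2.828, RHS = √(3) + √(5) ≈ 3.968 → counterexample
(1, 3): LHS = 2, RHS = 1 + √(3) ≈ 2.732 → counterexample

That makes 3 counterexamples.

Answer: 3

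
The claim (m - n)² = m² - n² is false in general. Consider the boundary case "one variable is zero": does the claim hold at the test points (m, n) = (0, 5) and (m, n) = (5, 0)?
Only at (5, 0)

At (0, 5): LHS = 25 ≠ RHS = -25
At (5, 0): LHS = 25, RHS = 25 → equal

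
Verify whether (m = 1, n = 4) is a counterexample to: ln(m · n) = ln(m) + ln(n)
Substituting m = 1, n = 4:
LHS = ln(1 · 4) = ln(4) ≈ 1.386
RHS = ln(1) + ln(4) = ln(4) ≈ 1.386

The sides agree, so this pair does not disprove the claim.

Answer: No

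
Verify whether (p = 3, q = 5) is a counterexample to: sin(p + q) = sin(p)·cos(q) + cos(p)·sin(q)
No

Substituting p = 3, q = 5:
LHS = sin(3 + 5) = sin(8) ≈ 0.9894
RHS = sin(3)·cos(5) + cos(3)·sin(5) = sin(3)·cos(5) + sin(5)·cos(3) ≈ 0.9894

The sides agree, so this pair does not disprove the claim.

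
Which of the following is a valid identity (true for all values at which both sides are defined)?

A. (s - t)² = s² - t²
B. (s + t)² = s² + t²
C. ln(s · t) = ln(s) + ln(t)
C

A: fails at (2, 4) — LHS = 4, RHS = -12.
B: fails at (6, 7) — LHS = 169, RHS = 85.
C: holds — e.g. at (1, 2), both sides equal ln(2) ≈ 0.6931.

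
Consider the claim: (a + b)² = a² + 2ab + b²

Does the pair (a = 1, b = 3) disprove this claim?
No

Substituting a = 1, b = 3:
LHS = (1 + 3)² = 16
RHS = 1² + 2·1·3 + 3² = 16

The sides agree, so this pair does not disprove the claim.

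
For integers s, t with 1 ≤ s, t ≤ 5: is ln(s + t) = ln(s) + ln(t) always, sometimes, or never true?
Sometimes true

It holds at (s, t) = (2, 2) (both sides equal ln(4) ≈ 1.386), but fails at (s, t) = (5, 5) (LHS = ln(10) ≈ 2.303, RHS = 2·ln(5) ≈ 3.219).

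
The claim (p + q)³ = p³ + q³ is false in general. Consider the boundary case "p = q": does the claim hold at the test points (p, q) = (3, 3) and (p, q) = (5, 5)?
No, fails at both test points

At (3, 3): LHS = 216 ≠ RHS = 54
At (5, 5): LHS = 1000 ≠ RHS = 250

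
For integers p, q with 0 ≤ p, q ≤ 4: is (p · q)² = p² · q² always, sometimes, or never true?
The identity holds for every pair in the range. For instance at (p, q) = (4, 1): both sides equal 16.

Answer: Always true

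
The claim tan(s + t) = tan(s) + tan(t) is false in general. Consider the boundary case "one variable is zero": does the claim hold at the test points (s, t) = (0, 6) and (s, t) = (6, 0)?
Yes, holds at both test points

At (0, 6): LHS = tan(6) ≈ -0.291, RHS = tan(6) ≈ -0.291 → equal
At (6, 0): LHS = tan(6) ≈ -0.291, RHS = tan(6) ≈ -0.291 → equal

So the claim does hold at both of these boundary points, even though it is not an identity.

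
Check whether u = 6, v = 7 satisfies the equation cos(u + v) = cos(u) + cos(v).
Fails

Substituting u = 6, v = 7:

LHS = cos(6 + 7) = cos(13) ≈ 0.9074
RHS = cos(6) + cos(7) ≈ 1.714

LHS ≠ RHS, so the equation does not hold at this point.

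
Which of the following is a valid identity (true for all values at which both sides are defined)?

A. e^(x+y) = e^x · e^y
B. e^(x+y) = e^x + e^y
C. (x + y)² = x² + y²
A

A: holds — e.g. at (2, 5), both sides equal e^7 ≈ 1097.
B: fails at (3, 3) — LHS = e^6 ≈ 403.4, RHS = 2·e^3 ≈ 40.17.
C: fails at (3, 7) — LHS = 100, RHS = 58.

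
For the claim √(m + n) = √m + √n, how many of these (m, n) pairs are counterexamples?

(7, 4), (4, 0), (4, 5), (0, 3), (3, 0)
2

Testing each pair:
(7, 4): LHS = √(11) ≈ 3.317, RHS = 2 + √(7) ≈ 4.646 → counterexample
(4, 0): LHS = 2, RHS = 2 → satisfies claim
(4, 5): LHS = 3, RHS = 2 + √(5) ≈ 4.236 → counterexample
(0, 3): LHS = √(3) ≈ 1.732, RHS = √(3) ≈ 1.732 → satisfies claim
(3, 0): LHS = √(3) ≈ 1.732, RHS = √(3) ≈ 1.732 → satisfies claim

That makes 2 counterexamples.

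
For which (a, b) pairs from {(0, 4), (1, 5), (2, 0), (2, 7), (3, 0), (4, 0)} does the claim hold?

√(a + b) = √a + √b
(0, 4), (2, 0), (3, 0), (4, 0)

Testing each pair:
(0, 4): LHS = 2, RHS = 2 → holds
(1, 5): LHS = √(6) ≈ 2.449, RHS = 1 + √(5) ≈ 3.236 → fails
(2, 0): LHS = √(2) ≈ 1.414, RHS = √(2) ≈ 1.414 → holds
(2, 7): LHS = 3, RHS = √(2) + √(7) ≈ 4.06 → fails
(3, 0): LHS = √(3) ≈ 1.732, RHS = √(3) ≈ 1.732 → holds
(4, 0): LHS = 2, RHS = 2 → holds

4 of 6 pairs satisfy the claim.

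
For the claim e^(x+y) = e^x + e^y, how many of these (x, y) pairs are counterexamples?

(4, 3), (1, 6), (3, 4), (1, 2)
4

Testing each pair:
(4, 3): LHS = e^7 ≈ 1097, RHS = e^3 + e^4 ≈ 74.68 → counterexample
(1, 6): LHS = e^7 ≈ 1097, RHS = e + e^6 ≈ 406.1 → counterexample
(3, 4): LHS = e^7 ≈ 1097, RHS = e^3 + e^4 ≈ 74.68 → counterexample
(1, 2): LHS = e^3 ≈ 20.09, RHS = e + e^2 ≈ 10.11 → counterexample

That makes 4 counterexamples.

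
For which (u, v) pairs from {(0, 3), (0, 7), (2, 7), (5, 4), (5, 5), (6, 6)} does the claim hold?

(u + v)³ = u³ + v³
(0, 3), (0, 7)

Testing each pair:
(0, 3): LHS = 27, RHS = 27 → holds
(0, 7): LHS = 343, RHS = 343 → holds
(2, 7): LHS = 729, RHS = 351 → fails
(5, 4): LHS = 729, RHS = 189 → fails
(5, 5): LHS = 1000, RHS = 250 → fails
(6, 6): LHS = 1728, RHS = 432 → fails

2 of 6 pairs satisfy the claim.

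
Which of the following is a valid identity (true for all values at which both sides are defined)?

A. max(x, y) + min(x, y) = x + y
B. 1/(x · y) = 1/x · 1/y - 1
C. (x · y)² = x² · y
A

A: holds — e.g. at (0, 1), both sides equal 1.
B: fails at (2, 4) — LHS = 1/8, RHS = -7/8.
C: fails at (4, 5) — LHS = 400, RHS = 80.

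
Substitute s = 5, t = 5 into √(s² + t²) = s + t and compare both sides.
LHS = √(5² + 5²) = 5·√(2) ≈ 7.071
RHS = 5 + 5 = 10

LHS ≠ RHS (they differ by about 2.929), so the equation does not hold here.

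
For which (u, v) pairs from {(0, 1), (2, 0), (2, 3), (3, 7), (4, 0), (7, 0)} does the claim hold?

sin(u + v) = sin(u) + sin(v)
(0, 1), (2, 0), (4, 0), (7, 0)

Testing each pair:
(0, 1): LHS = sin(1) ≈ 0.8415, RHS = sin(1) ≈ 0.8415 → holds
(2, 0): LHS = sin(2) ≈ 0.9093, RHS = sin(2) ≈ 0.9093 → holds
(2, 3): LHS = sin(5) ≈ -0.9589, RHS = sin(3) + sin(2) ≈ 1.05 → fails
(3, 7): LHS = sin(10) ≈ -0.544, RHS = sin(3) + sin(7) ≈ 0.7981 → fails
(4, 0): LHS = sin(4) ≈ -0.7568, RHS = sin(4) ≈ -0.7568 → holds
(7, 0): LHS = sin(7) ≈ 0.657, RHS = sin(7) ≈ 0.657 → holds

4 of 6 pairs satisfy the claim.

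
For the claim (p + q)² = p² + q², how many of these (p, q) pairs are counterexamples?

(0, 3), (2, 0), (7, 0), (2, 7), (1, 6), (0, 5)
Testing each pair:
(0, 3): LHS = 9, RHS = 9 → satisfies claim
(2, 0): LHS = 4, RHS = 4 → satisfies claim
(7, 0): LHS = 49, RHS = 49 → satisfies claim
(2, 7): LHS = 81, RHS = 53 → counterexample
(1, 6): LHS = 49, RHS = 37 → counterexample
(0, 5): LHS = 25, RHS = 25 → satisfies claim

That makes 2 counterexamples.

Answer: 2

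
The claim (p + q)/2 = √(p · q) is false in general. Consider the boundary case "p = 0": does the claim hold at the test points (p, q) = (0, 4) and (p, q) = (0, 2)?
At (0, 4): LHS = 2 ≠ RHS = 0
At (0, 2): LHS = 1 ≠ RHS = 0

Answer: No, fails at both test points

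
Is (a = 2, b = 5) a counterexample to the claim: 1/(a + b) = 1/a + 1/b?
Yes

Substituting a = 2, b = 5:
LHS = 1/(2 + 5) = 1/7
RHS = 1/2 + 1/5 = 7/10

Since LHS ≠ RHS, this pair disproves the claim.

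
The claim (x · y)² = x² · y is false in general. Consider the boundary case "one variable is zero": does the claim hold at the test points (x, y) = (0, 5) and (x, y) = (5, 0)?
Yes, holds at both test points

At (0, 5): LHS = 0, RHS = 0 → equal
At (5, 0): LHS = 0, RHS = 0 → equal

So the claim does hold at both of these boundary points, even though it is not an identity.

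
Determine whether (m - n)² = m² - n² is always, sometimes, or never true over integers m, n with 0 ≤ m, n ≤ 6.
Sometimes true

It holds at (m, n) = (3, 0) (both sides equal 9), but fails at (m, n) = (2, 4) (LHS = 4, RHS = -12).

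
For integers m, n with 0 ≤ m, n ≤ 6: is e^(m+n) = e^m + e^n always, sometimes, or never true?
The claim fails for every pair in the range. For instance at (m, n) = (2, 4): LHS = e^6 ≈ 403.4, RHS = e^2 + e^4 ≈ 61.99.

Answer: Never true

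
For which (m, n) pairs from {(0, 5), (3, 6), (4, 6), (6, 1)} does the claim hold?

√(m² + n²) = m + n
Testing each pair:
(0, 5): LHS = 5, RHS = 5 → holds
(3, 6): LHS = 3·√(5) ≈ 6.708, RHS = 9 → fails
(4, 6): LHS = 2·√(13) ≈ 7.211, RHS = 10 → fails
(6, 1): LHS = √(37) ≈ 6.083, RHS = 7 → fails

1 of 4 pairs satisfies the claim.

Answer: (0, 5)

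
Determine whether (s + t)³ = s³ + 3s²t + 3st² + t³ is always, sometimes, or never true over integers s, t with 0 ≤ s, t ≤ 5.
The identity holds for every pair in the range. For instance at (s, t) = (4, 3): both sides equal 343.

Answer: Always true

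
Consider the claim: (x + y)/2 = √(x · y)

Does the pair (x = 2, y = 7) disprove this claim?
Yes

Substituting x = 2, y = 7:
LHS = (2 + 7)/2 = 9/2
RHS = √(2 · 7) = √(14) ≈ 3.742

Since LHS ≠ RHS, this pair disproves the claim.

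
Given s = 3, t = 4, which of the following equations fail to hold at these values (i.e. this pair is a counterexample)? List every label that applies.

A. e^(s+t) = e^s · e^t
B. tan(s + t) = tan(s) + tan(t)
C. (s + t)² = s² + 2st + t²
Evaluating each claim at the given values:
A. LHS = e^7 ≈ 1097, RHS = e^7 ≈ 1097 → holds here (LHS = RHS)
B. LHS = tan(7) ≈ 0.8714, RHS = tan(3) + tan(4) ≈ 1.015 → fails here (LHS ≠ RHS)
C. LHS = 49, RHS = 49 → holds here (LHS = RHS)

Answer: B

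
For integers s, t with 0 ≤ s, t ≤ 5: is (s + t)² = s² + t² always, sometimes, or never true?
Sometimes true

It holds at (s, t) = (0, 5) (both sides equal 25), but fails at (s, t) = (3, 1) (LHS = 16, RHS = 10).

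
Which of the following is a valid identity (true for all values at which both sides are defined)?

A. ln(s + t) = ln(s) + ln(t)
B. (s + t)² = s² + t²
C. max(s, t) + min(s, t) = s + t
C

A: fails at (2, 7) — LHS = ln(9) ≈ 2.197, RHS = ln(2) + ln(7) ≈ 2.639.
B: fails at (1, 5) — LHS = 36, RHS = 26.
C: holds — e.g. at (0, 1), both sides equal 1.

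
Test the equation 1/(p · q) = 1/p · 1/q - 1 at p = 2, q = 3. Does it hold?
Substituting p = 2, q = 3:

LHS = 1/(2 · 3) = 1/6
RHS = 1/2 · 1/3 - 1 = -5/6

LHS ≠ RHS, so the equation does not hold at this point.

Answer: Fails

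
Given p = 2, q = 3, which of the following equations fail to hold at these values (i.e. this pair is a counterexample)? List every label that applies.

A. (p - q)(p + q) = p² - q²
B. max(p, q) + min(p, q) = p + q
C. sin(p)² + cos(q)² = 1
C

Evaluating each claim at the given values:
A. LHS = -5, RHS = -5 → holds here (LHS = RHS)
B. LHS = 5, RHS = 5 → holds here (LHS = RHS)
C. LHS = sin(2)² + cos(3)² ≈ 1.807, RHS = 1 → fails here (LHS ≠ RHS)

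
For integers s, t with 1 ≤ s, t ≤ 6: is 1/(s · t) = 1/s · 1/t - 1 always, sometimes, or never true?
The claim fails for every pair in the range. For instance at (s, t) = (4, 2): LHS = 1/8, RHS = -7/8.

Answer: Never true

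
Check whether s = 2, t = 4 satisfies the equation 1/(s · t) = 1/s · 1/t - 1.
Fails

Substituting s = 2, t = 4:

LHS = 1/(2 · 4) = 1/8
RHS = 1/2 · 1/4 - 1 = -7/8

LHS ≠ RHS, so the equation does not hold at this point.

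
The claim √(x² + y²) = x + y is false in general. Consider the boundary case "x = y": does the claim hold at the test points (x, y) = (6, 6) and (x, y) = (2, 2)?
No, fails at both test points

At (6, 6): LHS = 6·√(2) ≈ 8.485 ≠ RHS = 12
At (2, 2): LHS = 2·√(2) ≈ 2.828 ≠ RHS = 4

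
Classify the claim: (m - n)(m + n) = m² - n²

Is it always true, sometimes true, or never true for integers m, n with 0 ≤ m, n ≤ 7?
The identity holds for every pair in the range. For instance at (m, n) = (2, 4): both sides equal -12.

Answer: Always true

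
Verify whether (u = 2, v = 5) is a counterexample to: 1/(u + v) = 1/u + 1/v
Substituting u = 2, v = 5:
LHS = 1/(2 + 5) = 1/7
RHS = 1/2 + 1/5 = 7/10

Since LHS ≠ RHS, this pair disproves the claim.

Answer: Yes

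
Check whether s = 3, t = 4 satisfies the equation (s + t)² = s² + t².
Substituting s = 3, t = 4:

LHS = (3 + 4)² = 49
RHS = 3² + 4² = 25

LHS ≠ RHS, so the equation does not hold at this point.

Answer: Fails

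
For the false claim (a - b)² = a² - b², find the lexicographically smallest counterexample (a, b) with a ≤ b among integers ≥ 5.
At (5, 5): both sides equal 0, so it holds there.

Substituting (5, 6) into the claim:
LHS = (5 - 6)² = 1
RHS = 5² - 6² = -11

Since LHS ≠ RHS, this pair disproves the claim, and no lexicographically smaller pair (a ≤ b, integers ≥ 5) does.

For instance (6, 10) is also a counterexample (LHS = 16, RHS = -64), but it's lexicographically larger.

Answer: (a, b) = (5, 6)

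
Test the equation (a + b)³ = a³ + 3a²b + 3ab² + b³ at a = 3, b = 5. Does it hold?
Substituting a = 3, b = 5:

LHS = (3 + 5)³ = 512
RHS = 3³ + 3·3²·5 + 3·3·5² + 5³ = 512

LHS = RHS, so the equation holds at this point.

Answer: Holds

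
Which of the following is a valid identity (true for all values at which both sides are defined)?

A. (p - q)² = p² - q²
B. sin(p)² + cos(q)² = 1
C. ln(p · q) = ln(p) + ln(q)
A: fails at (2, 3) — LHS = 1, RHS = -5.
B: fails at (4, 5) — LHS = cos(5)² + sin(4)² ≈ 0.6532, RHS = 1.
C: holds — e.g. at (3, 5), both sides equal ln(15) ≈ 2.708.

Answer: C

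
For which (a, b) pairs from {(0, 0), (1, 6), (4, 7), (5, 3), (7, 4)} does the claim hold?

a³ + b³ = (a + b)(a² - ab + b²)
Testing each pair:
(0, 0): LHS = 0, RHS = 0 → holds
(1, 6): LHS = 217, RHS = 217 → holds
(4, 7): LHS = 407, RHS = 407 → holds
(5, 3): LHS = 152, RHS = 152 → holds
(7, 4): LHS = 407, RHS = 407 → holds

Every pair satisfies the claim.

Answer: All pairs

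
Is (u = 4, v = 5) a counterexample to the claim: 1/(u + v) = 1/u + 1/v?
Substituting u = 4, v = 5:
LHS = 1/(4 + 5) = 1/9
RHS = 1/4 + 1/5 = 9/20

Since LHS ≠ RHS, this pair disproves the claim.

Answer: Yes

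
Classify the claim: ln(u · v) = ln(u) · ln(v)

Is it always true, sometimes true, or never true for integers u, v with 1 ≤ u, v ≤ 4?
Sometimes true

It holds at (u, v) = (1, 1) (both sides equal 0), but fails at (u, v) = (3, 4) (LHS = ln(12) ≈ 2.485, RHS = ln(3)·ln(4) ≈ 1.523).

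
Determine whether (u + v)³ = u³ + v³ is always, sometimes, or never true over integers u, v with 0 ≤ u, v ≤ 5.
It holds at (u, v) = (0, 2) (both sides equal 8), but fails at (u, v) = (5, 5) (LHS = 1000, RHS = 250).

Answer: Sometimes true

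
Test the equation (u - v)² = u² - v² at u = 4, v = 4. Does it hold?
Holds

Substituting u = 4, v = 4:

LHS = (4 - 4)² = 0
RHS = 4² - 4² = 0

LHS = RHS, so the equation holds at this point.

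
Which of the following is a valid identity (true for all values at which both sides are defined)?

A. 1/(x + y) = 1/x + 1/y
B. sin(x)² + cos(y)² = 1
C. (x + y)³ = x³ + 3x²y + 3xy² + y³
A: fails at (1, 1) — LHS = 1/2, RHS = 2.
B: fails at (2, 4) — LHS = cos(4)² + sin(2)² ≈ 1.254, RHS = 1.
C: holds — e.g. at (1, 2), both sides equal 27.

Answer: C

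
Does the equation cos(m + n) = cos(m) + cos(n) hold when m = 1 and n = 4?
Substituting m = 1, n = 4:

LHS = cos(1 + 4) = cos(5) ≈ 0.2837
RHS = cos(1) + cos(4) ≈ -0.1133

LHS ≠ RHS, so the equation does not hold at this point.

Answer: Fails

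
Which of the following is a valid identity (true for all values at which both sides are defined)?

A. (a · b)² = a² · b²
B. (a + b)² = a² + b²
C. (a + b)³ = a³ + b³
A

A: holds — e.g. at (1, 1), both sides equal 1.
B: fails at (4, 5) — LHS = 81, RHS = 41.
C: fails at (2, 4) — LHS = 216, RHS = 72.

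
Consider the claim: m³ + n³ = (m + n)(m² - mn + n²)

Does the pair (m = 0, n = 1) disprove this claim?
No

Substituting m = 0, n = 1:
LHS = 0³ + 1³ = 1
RHS = (0 + 1)(0² - 0·1 + 1²) = 1

The sides agree, so this pair does not disprove the claim.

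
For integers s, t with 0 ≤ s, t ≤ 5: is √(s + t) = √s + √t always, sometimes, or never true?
It holds at (s, t) = (0, 0) (both sides equal 0), but fails at (s, t) = (4, 3) (LHS = √(7) ≈ 2.646, RHS = √(3) + 2 ≈ 3.732).

Answer: Sometimes true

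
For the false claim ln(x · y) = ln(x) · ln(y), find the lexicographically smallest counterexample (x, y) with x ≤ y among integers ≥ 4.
Substituting (4, 4) into the claim:
LHS = ln(4 · 4) = ln(16) ≈ 2.773
RHS = ln(4) · ln(4) = ln(4)² ≈ 1.922

Since LHS ≠ RHS, this pair disproves the claim, and no lexicographically smaller pair (x ≤ y, integers ≥ 4) does.

For instance (5, 11) is also a counterexample (LHS = ln(55) ≈ 4.007, RHS = ln(5)·ln(11) ≈ 3.859), but it's lexicographically larger.

Answer: (x, y) = (4, 4)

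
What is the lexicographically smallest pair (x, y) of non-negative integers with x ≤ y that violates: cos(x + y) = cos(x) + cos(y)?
(x, y) = (0, 0)

Substituting (0, 0) into the claim:
LHS = cos(0 + 0) = 1
RHS = cos(0) + cos(0) = 2

Since LHS ≠ RHS, this pair disproves the claim, and no lexicographically smaller pair (x ≤ y, non-negative integers) does.

For instance (4, 5) is also a counterexample (LHS = cos(9) ≈ -0.9111, RHS = cos(4) + cos(5) ≈ -0.37), but it's lexicographically larger.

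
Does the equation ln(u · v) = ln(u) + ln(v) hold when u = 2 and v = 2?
Holds

Substituting u = 2, v = 2:

LHS = ln(2 · 2) = ln(4) ≈ 1.386
RHS = ln(2) + ln(2) = 2·ln(2) ≈ 1.386

LHS = RHS, so the equation holds at this point.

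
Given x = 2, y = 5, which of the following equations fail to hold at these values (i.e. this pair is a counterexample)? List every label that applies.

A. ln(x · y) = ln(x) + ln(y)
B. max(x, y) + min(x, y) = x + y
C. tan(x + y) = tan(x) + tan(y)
Evaluating each claim at the given values:
A. LHS = ln(10) ≈ 2.303, RHS = ln(2) + ln(5) ≈ 2.303 → holds here (LHS = RHS)
B. LHS = 7, RHS = 7 → holds here (LHS = RHS)
C. LHS = tan(7) ≈ 0.8714, RHS = tan(5) + tan(2) ≈ -5.566 → fails here (LHS ≠ RHS)

Answer: C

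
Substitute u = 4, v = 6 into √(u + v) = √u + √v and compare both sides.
LHS = √(4 + 6) = √(10) ≈ 3.162
RHS = √4 + √6 = 2 + √(6) ≈ 4.449

LHS ≠ RHS (they differ by about 1.287), so the equation does not hold here.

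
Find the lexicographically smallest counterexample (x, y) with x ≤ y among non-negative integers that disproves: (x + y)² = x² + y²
(x, y) = (1, 1)

At (0, 0): both sides equal 0, so it holds there.

Substituting (1, 1) into the claim:
LHS = (1 + 1)² = 4
RHS = 1² + 1² = 2

Since LHS ≠ RHS, this pair disproves the claim, and no lexicographically smaller pair (x ≤ y, non-negative integers) does.

For instance (5, 6) is also a counterexample (LHS = 121, RHS = 61), but it's lexicographically larger.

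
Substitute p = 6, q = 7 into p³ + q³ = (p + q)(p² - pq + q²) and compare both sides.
LHS = 6³ + 7³ = 559
RHS = (6 + 7)(6² - 6·7 + 7²) = 559

LHS = RHS: the two sides agree.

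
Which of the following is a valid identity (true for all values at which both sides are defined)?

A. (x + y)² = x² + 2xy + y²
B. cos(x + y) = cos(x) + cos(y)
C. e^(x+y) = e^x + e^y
A: holds — e.g. at (4, 4), both sides equal 64.
B: fails at (1, 3) — LHS = cos(4) ≈ -0.6536, RHS = cos(3) + cos(1) ≈ -0.4497.
C: fails at (1, 2) — LHS = e^3 ≈ 20.09, RHS = e + e^2 ≈ 10.11.

Answer: A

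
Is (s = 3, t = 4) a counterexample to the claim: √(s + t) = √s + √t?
Substituting s = 3, t = 4:
LHS = √(3 + 4) = √(7) ≈ 2.646
RHS = √3 + √4 = √(3) + 2 ≈ 3.732

Since LHS ≠ RHS, this pair disproves the claim.

Answer: Yes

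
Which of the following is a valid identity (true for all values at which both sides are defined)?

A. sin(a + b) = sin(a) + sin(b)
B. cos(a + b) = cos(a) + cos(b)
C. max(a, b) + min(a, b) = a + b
C

A: fails at (2, 5) — LHS = sin(7) ≈ 0.657, RHS = sin(5) + sin(2) ≈ -0.04963.
B: fails at (2, 3) — LHS = cos(5) ≈ 0.2837, RHS = cos(3) + cos(2) ≈ -1.406.
C: holds — e.g. at (1, 3), both sides equal 4.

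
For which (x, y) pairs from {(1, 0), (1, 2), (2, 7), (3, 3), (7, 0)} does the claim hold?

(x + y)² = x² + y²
(1, 0), (7, 0)

Testing each pair:
(1, 0): LHS = 1, RHS = 1 → holds
(1, 2): LHS = 9, RHS = 5 → fails
(2, 7): LHS = 81, RHS = 53 → fails
(3, 3): LHS = 36, RHS = 18 → fails
(7, 0): LHS = 49, RHS = 49 → holds

2 of 5 pairs satisfy the claim.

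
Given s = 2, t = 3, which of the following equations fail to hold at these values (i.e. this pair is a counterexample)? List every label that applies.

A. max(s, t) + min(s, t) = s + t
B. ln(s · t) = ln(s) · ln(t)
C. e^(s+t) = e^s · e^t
Evaluating each claim at the given values:
A. LHS = 5, RHS = 5 → holds here (LHS = RHS)
B. LHS = ln(6) ≈ 1.792, RHS = ln(2)·ln(3) ≈ 0.7615 → fails here (LHS ≠ RHS)
C. LHS = e^5 ≈ 148.4, RHS = e^5 ≈ 148.4 → holds here (LHS = RHS)

Answer: B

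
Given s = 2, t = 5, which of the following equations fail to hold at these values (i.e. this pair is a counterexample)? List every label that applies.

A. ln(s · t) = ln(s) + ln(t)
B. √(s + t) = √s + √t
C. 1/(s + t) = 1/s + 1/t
Evaluating each claim at the given values:
A. LHS = ln(10) ≈ 2.303, RHS = ln(2) + ln(5) ≈ 2.303 → holds here (LHS = RHS)
B. LHS = √(7) ≈ 2.646, RHS = √(2) + √(5) ≈ 3.65 → fails here (LHS ≠ RHS)
C. LHS = 1/7, RHS = 7/10 → fails here (LHS ≠ RHS)

Answer: B, C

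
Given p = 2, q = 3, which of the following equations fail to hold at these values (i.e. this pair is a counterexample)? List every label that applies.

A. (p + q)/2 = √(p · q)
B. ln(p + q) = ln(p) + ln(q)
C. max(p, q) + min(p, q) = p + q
Evaluating each claim at the given values:
A. LHS = 5/2, RHS = √(6) ≈ 2.449 → fails here (LHS ≠ RHS)
B. LHS = ln(5) ≈ 1.609, RHS = ln(2) + ln(3) ≈ 1.792 → fails here (LHS ≠ RHS)
C. LHS = 5, RHS = 5 → holds here (LHS = RHS)

Answer: A, B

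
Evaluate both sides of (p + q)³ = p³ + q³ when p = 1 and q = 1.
LHS = (1 + 1)³ = 8
RHS = 1³ + 1³ = 2

LHS ≠ RHS, so the equation does not hold here.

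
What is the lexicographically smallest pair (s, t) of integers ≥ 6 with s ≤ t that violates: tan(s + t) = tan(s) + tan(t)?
Substituting (6, 6) into the claim:
LHS = tan(6 + 6) = tan(12) ≈ -0.6359
RHS = tan(6) + tan(6) = 2·tan(6) ≈ -0.582

Since LHS ≠ RHS, this pair disproves the claim, and no lexicographically smaller pair (s ≤ t, integers ≥ 6) does.

For instance (12, 13) is also a counterexample (LHS = tan(25) ≈ -0.1335, RHS = tan(12) + tan(13) ≈ -0.1728), but it's lexicographically larger.

Answer: (s, t) = (6, 6)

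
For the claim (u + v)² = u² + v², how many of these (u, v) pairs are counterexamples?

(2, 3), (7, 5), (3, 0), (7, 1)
Testing each pair:
(2, 3): LHS = 25, RHS = 13 → counterexample
(7, 5): LHS = 144, RHS = 74 → counterexample
(3, 0): LHS = 9, RHS = 9 → satisfies claim
(7, 1): LHS = 64, RHS = 50 → counterexample

That makes 3 counterexamples.

Answer: 3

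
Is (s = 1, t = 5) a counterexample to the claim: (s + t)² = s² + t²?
Yes

Substituting s = 1, t = 5:
LHS = (1 + 5)² = 36
RHS = 1² + 5² = 26

Since LHS ≠ RHS, this pair disproves the claim.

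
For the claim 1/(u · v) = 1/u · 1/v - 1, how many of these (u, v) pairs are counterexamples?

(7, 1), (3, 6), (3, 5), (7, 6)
Testing each pair:
(7, 1): LHS = 1/7, RHS = -6/7 → counterexample
(3, 6): LHS = 1/18, RHS = -17/18 → counterexample
(3, 5): LHS = 1/15, RHS = -14/15 → counterexample
(7, 6): LHS = 1/42, RHS = -41/42 → counterexample

That makes 4 counterexamples.

Answer: 4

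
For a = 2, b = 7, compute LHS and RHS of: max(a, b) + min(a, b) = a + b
LHS = max(2, 7) + min(2, 7) = 9
RHS = 2 + 7 = 9

LHS = RHS: the two sides agree.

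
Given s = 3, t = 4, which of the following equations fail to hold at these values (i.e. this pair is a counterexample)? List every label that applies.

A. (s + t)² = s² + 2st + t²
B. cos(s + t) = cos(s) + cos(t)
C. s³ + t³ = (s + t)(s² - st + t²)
Evaluating each claim at the given values:
A. LHS = 49, RHS = 49 → holds here (LHS = RHS)
B. LHS = cos(7) ≈ 0.7539, RHS = cos(3) + cos(4) ≈ -1.644 → fails here (LHS ≠ RHS)
C. LHS = 91, RHS = 91 → holds here (LHS = RHS)

Answer: B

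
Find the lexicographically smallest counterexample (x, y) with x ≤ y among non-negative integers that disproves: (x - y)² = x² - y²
(x, y) = (0, 1)

At (0, 0): both sides equal 0, so it holds there.

Substituting (0, 1) into the claim:
LHS = (0 - 1)² = 1
RHS = 0² - 1² = -1

Since LHS ≠ RHS, this pair disproves the claim, and no lexicographically smaller pair (x ≤ y, non-negative integers) does.

For instance (0, 7) is also a counterexample (LHS = 49, RHS = -49), but it's lexicographically larger.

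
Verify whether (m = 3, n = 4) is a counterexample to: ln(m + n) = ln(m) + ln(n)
Substituting m = 3, n = 4:
LHS = ln(3 + 4) = ln(7) ≈ 1.946
RHS = ln(3) + ln(4) ≈ 2.485

Since LHS ≠ RHS, this pair disproves the claim.

Answer: Yes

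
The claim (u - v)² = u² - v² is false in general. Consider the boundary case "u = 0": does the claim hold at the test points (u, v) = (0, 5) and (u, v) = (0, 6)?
No, fails at both test points

At (0, 5): LHS = 25 ≠ RHS = -25
At (0, 6): LHS = 36 ≠ RHS = -36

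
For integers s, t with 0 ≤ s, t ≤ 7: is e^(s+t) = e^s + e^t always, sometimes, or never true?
The claim fails for every pair in the range. For instance at (s, t) = (2, 6): LHS = e^8 ≈ 2981, RHS = e^2 + e^6 ≈ 410.8.

Answer: Never true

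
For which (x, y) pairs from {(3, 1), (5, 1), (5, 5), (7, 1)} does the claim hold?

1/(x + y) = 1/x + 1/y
Testing each pair:
(3, 1): LHS = 1/4, RHS = 4/3 → fails
(5, 1): LHS = 1/6, RHS = 6/5 → fails
(5, 5): LHS = 1/10, RHS = 2/5 → fails
(7, 1): LHS = 1/8, RHS = 8/7 → fails

No pair satisfies the claim.

Answer: None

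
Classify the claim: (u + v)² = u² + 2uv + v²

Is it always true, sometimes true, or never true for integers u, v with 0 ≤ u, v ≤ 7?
The identity holds for every pair in the range. For instance at (u, v) = (3, 4): both sides equal 49.

Answer: Always true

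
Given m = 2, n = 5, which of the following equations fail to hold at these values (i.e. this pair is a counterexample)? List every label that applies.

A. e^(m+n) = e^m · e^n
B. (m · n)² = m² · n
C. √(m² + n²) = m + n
Evaluating each claim at the given values:
A. LHS = e^7 ≈ 1097, RHS = e^7 ≈ 1097 → holds here (LHS = RHS)
B. LHS = 100, RHS = 20 → fails here (LHS ≠ RHS)
C. LHS = √(29) ≈ 5.385, RHS = 7 → fails here (LHS ≠ RHS)

Answer: B, C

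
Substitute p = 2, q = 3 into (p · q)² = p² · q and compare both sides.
LHS = (2 · 3)² = 36
RHS = 2² · 3 = 12

LHS ≠ RHS, so the equation does not hold here.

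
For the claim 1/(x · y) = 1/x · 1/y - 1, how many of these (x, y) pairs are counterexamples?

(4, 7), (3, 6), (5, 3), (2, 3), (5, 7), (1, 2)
Testing each pair:
(4, 7): LHS = 1/28, RHS = -27/28 → counterexample
(3, 6): LHS = 1/18, RHS = -17/18 → counterexample
(5, 3): LHS = 1/15, RHS = -14/15 → counterexample
(2, 3): LHS = 1/6, RHS = -5/6 → counterexample
(5, 7): LHS = 1/35, RHS = -34/35 → counterexample
(1, 2): LHS = 1/2, RHS = -1/2 → counterexample

That makes 6 counterexamples.

Answer: 6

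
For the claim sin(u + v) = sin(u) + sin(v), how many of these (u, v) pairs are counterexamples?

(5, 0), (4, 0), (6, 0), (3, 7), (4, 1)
2

Testing each pair:
(5, 0): LHS = sin(5) ≈ -0.9589, RHS = sin(5) ≈ -0.9589 → satisfies claim
(4, 0): LHS = sin(4) ≈ -0.7568, RHS = sin(4) ≈ -0.7568 → satisfies claim
(6, 0): LHS = sin(6) ≈ -0.2794, RHS = sin(6) ≈ -0.2794 → satisfies claim
(3, 7): LHS = sin(10) ≈ -0.544, RHS = sin(3) + sin(7) ≈ 0.7981 → counterexample
(4, 1): LHS = sin(5) ≈ -0.9589, RHS = sin(4) + sin(1) ≈ 0.08467 → counterexample

That makes 2 counterexamples.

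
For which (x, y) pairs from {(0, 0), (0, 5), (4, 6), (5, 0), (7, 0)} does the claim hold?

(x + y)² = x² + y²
(0, 0), (0, 5), (5, 0), (7, 0)

Testing each pair:
(0, 0): LHS = 0, RHS = 0 → holds
(0, 5): LHS = 25, RHS = 25 → holds
(4, 6): LHS = 100, RHS = 52 → fails
(5, 0): LHS = 25, RHS = 25 → holds
(7, 0): LHS = 49, RHS = 49 → holds

4 of 5 pairs satisfy the claim.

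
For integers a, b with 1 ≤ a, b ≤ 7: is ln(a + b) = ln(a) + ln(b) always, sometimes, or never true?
Sometimes true

It holds at (a, b) = (2, 2) (both sides equal ln(4) ≈ 1.386), but fails at (a, b) = (2, 5) (LHS = ln(7) ≈ 1.946, RHS = ln(2) + ln(5) ≈ 2.303).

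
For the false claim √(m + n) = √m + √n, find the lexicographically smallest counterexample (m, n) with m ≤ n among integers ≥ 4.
Substituting (4, 4) into the claim:
LHS = √(4 + 4) = 2·√(2) ≈ 2.828
RHS = √4 + √4 = 4

Since LHS ≠ RHS, this pair disproves the claim, and no lexicographically smaller pair (m ≤ n, integers ≥ 4) does.

For instance (5, 8) is also a counterexample (LHS = √(13) ≈ 3.606, RHS = √(5) + 2·√(2) ≈ 5.064), but it's lexicographically larger.

Answer: (m, n) = (4, 4)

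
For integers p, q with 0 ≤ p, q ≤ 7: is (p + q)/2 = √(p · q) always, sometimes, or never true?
It holds at (p, q) = (6, 6) (both sides equal 6), but fails at (p, q) = (4, 1) (LHS = 5/2, RHS = 2).

Answer: Sometimes true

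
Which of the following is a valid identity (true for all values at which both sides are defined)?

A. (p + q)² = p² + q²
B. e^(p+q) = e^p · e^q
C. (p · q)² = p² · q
A: fails at (3, 7) — LHS = 100, RHS = 58.
B: holds — e.g. at (1, 3), both sides equal e^4 ≈ 54.6.
C: fails at (2, 5) — LHS = 100, RHS = 20.

Answer: B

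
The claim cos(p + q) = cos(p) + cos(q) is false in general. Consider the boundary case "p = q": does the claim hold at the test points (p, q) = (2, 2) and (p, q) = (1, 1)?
At (2, 2): LHS = cos(4) ≈ -0.6536 ≠ RHS = 2·cos(2) ≈ -0.8323
At (1, 1): LHS = cos(2) ≈ -0.4161 ≠ RHS = 2·cos(1) ≈ 1.081

Answer: No, fails at both test points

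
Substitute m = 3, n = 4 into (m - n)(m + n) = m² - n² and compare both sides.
LHS = (3 - 4)(3 + 4) = -7
RHS = 3² - 4² = -7

LHS = RHS: the two sides agree.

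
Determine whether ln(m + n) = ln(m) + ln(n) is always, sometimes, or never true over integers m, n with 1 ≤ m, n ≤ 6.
Sometimes true

It holds at (m, n) = (2, 2) (both sides equal ln(4) ≈ 1.386), but fails at (m, n) = (5, 3) (LHS = ln(8) ≈ 2.079, RHS = ln(3) + ln(5) ≈ 2.708).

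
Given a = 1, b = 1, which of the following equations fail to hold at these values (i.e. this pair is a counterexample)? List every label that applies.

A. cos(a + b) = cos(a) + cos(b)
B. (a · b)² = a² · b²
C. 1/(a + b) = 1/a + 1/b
Evaluating each claim at the given values:
A. LHS = cos(2) ≈ -0.4161, RHS = 2·cos(1) ≈ 1.081 → fails here (LHS ≠ RHS)
B. LHS = 1, RHS = 1 → holds here (LHS = RHS)
C. LHS = 1/2, RHS = 2 → fails here (LHS ≠ RHS)

Answer: A, C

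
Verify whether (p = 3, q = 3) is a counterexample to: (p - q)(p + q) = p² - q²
Substituting p = 3, q = 3:
LHS = (3 - 3)(3 + 3) = 0
RHS = 3² - 3² = 0

The sides agree, so this pair does not disprove the claim.

Answer: No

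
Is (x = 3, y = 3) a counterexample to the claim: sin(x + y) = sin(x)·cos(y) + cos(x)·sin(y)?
Substituting x = 3, y = 3:
LHS = sin(3 + 3) = sin(6) ≈ -0.2794
RHS = sin(3)·cos(3) + cos(3)·sin(3) = 2·sin(3)·cos(3) ≈ -0.2794

The sides agree, so this pair does not disprove the claim.

Answer: No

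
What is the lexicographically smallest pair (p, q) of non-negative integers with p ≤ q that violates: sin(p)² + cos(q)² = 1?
Substituting (0, 1) into the claim:
LHS = sin(0)² + cos(1)² = cos(1)² ≈ 0.2919
RHS = 1

Since LHS ≠ RHS, this pair disproves the claim, and no lexicographically smaller pair (p ≤ q, non-negative integers) does.

For instance (2, 7) is also a counterexample (LHS = cos(7)² + sin(2)² ≈ 1.395, RHS = 1), but it's lexicographically larger.

Answer: (p, q) = (0, 1)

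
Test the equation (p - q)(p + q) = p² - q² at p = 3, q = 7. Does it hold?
Substituting p = 3, q = 7:

LHS = (3 - 7)(3 + 7) = -40
RHS = 3² - 7² = -40

LHS = RHS, so the equation holds at this point.

Answer: Holds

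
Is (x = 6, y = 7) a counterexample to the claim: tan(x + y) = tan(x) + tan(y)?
Yes

Substituting x = 6, y = 7:
LHS = tan(6 + 7) = tan(13) ≈ 0.463
RHS = tan(6) + tan(7) ≈ 0.5804

Since LHS ≠ RHS, this pair disproves the claim.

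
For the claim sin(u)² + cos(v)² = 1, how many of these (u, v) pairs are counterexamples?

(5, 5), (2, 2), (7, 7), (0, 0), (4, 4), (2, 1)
Testing each pair:
(5, 5): LHS = cos(5)² + sin(5)² = 1, RHS = 1 → satisfies claim
(2, 2): LHS = cos(2)² + sin(2)² = 1, RHS = 1 → satisfies claim
(7, 7): LHS = sin(7)² + cos(7)² = 1, RHS = 1 → satisfies claim
(0, 0): LHS = 1, RHS = 1 → satisfies claim
(4, 4): LHS = cos(4)² + sin(4)² = 1, RHS = 1 → satisfies claim
(2, 1): LHS = cos(1)² + sin(2)² ≈ 1.119, RHS = 1 → counterexample

That makes 1 counterexample.

Answer: 1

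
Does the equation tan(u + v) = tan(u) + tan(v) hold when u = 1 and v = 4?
Fails

Substituting u = 1, v = 4:

LHS = tan(1 + 4) = tan(5) ≈ -3.381
RHS = tan(1) + tan(4) ≈ 2.715

LHS ≠ RHS, so the equation does not hold at this point.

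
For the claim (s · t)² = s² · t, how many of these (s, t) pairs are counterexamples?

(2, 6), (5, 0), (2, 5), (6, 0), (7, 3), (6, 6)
4

Testing each pair:
(2, 6): LHS = 144, RHS = 24 → counterexample
(5, 0): LHS = 0, RHS = 0 → satisfies claim
(2, 5): LHS = 100, RHS = 20 → counterexample
(6, 0): LHS = 0, RHS = 0 → satisfies claim
(7, 3): LHS = 441, RHS = 147 → counterexample
(6, 6): LHS = 1296, RHS = 216 → counterexample

That makes 4 counterexamples.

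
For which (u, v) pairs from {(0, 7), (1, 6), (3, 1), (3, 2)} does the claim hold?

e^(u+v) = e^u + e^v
Testing each pair:
(0, 7): LHS = e^7 ≈ 1097, RHS = 1 + e^7 ≈ 1098 → fails
(1, 6): LHS = e^7 ≈ 1097, RHS = e + e^6 ≈ 406.1 → fails
(3, 1): LHS = e^4 ≈ 54.6, RHS = e + e^3 ≈ 22.8 → fails
(3, 2): LHS = e^5 ≈ 148.4, RHS = e^2 + e^3 ≈ 27.47 → fails

No pair satisfies the claim.

Answer: None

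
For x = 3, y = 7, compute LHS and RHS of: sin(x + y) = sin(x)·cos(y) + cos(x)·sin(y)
LHS = sin(3 + 7) = sin(10) ≈ -0.544
RHS = sin(3)·cos(7) + cos(3)·sin(7) = sin(7)·cos(3) + sin(3)·cos(7) ≈ -0.544

LHS = RHS: the two sides agree.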